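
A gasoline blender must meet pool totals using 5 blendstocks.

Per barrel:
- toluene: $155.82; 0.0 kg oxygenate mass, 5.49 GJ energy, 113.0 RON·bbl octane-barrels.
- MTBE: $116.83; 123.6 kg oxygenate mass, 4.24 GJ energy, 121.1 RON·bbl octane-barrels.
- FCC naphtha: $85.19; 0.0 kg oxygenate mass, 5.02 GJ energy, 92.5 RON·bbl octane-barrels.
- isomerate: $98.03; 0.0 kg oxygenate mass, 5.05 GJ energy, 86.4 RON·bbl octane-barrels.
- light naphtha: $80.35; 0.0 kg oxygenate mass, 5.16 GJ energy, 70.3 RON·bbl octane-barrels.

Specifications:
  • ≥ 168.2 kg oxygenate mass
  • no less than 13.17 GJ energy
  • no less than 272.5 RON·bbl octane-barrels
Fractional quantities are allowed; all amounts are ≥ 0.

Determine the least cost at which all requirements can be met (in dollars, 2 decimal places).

Let x1 = barrels of toluene, x2 = barrels of MTBE, x3 = barrels of FCC naphtha, x4 = barrels of isomerate, x5 = barrels of light naphtha.
Minimize 155.82x1 + 116.83x2 + 85.19x3 + 98.03x4 + 80.35x5 subject to:
  123.6x2 ≥ 168.2   (oxygenate mass)
  5.49x1 + 4.24x2 + 5.02x3 + 5.05x4 + 5.16x5 ≥ 13.17   (energy)
  113x1 + 121.1x2 + 92.5x3 + 86.4x4 + 70.3x5 ≥ 272.5   (octane-barrels)
  x1, x2, x3, x4, x5 ≥ 0.
At the optimum only MTBE, FCC naphtha, light naphtha are positive (toluene, isomerate = 0). There the oxygenate mass, energy, octane-barrels constraints are tight.
That vertex is x2 = 1.3608, x3 = 0.28555, x5 = 1.1563.
Cost = 116.83·1.3608 + 85.19·0.28555 + 80.35·1.1563 = 276.2170.

$276.22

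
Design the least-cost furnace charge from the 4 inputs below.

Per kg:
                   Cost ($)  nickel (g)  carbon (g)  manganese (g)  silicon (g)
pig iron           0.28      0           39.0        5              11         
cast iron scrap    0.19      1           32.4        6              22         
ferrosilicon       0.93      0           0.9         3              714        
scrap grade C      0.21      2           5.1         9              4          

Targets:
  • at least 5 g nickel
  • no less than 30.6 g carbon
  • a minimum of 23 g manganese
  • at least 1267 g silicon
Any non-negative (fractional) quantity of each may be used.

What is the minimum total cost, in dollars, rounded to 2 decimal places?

$2.19

Treat it as an LP. Let x1 = kg of pig iron, x2 = kg of cast iron scrap, x3 = kg of ferrosilicon, x4 = kg of scrap grade C.
Minimize 0.28x1 + 0.19x2 + 0.93x3 + 0.21x4 subject to:
  1x2 + 2x4 ≥ 5   (nickel)
  39x1 + 32.4x2 + 0.9x3 + 5.1x4 ≥ 30.6   (carbon)
  5x1 + 6x2 + 3x3 + 9x4 ≥ 23   (manganese)
  11x1 + 22x2 + 714x3 + 4x4 ≥ 1267   (silicon)
  x1, x2, x3, x4 ≥ 0.
The optimal basis is {cast iron scrap, ferrosilicon, scrap grade C}; pig iron drops out. There the nickel, carbon, silicon constraints are tight.
That vertex is x2 = 0.5454, x3 = 1.745, x4 = 2.227.
Cost = 0.19·0.5454 + 0.93·1.745 + 0.21·2.227 = 2.1941.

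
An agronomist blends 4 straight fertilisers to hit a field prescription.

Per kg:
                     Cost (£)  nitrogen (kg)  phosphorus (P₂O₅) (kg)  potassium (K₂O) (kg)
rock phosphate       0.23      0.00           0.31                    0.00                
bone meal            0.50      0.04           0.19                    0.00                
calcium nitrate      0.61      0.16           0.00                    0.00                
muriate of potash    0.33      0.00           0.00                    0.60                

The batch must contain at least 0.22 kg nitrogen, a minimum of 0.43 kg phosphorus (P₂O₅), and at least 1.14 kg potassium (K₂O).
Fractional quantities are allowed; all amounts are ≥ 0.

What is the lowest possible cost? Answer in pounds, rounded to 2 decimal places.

Let x1 = kg of rock phosphate, x2 = kg of bone meal, x3 = kg of calcium nitrate, x4 = kg of muriate of potash.
Minimise 0.23x1 + 0.5x2 + 0.61x3 + 0.33x4 with:
  0.04x2 + 0.16x3 ≥ 0.22   (nitrogen)
  0.31x1 + 0.19x2 ≥ 0.43   (phosphorus (P₂O₅))
  0.6x4 ≥ 1.14   (potassium (K₂O))
  x1, x2, x3, x4 ≥ 0.
The optimal basis is {rock phosphate, calcium nitrate, muriate of potash}; bone meal drops out. Binding constraints: nitrogen, phosphorus (P₂O₅), potassium (K₂O).
So rock phosphate = 1.387 kg, calcium nitrate = 1.375 kg, muriate of potash = 1.9 kg.
Objective = 0.23·1.387 + 0.61·1.375 + 0.33·1.9 = 1.7848.

£1.78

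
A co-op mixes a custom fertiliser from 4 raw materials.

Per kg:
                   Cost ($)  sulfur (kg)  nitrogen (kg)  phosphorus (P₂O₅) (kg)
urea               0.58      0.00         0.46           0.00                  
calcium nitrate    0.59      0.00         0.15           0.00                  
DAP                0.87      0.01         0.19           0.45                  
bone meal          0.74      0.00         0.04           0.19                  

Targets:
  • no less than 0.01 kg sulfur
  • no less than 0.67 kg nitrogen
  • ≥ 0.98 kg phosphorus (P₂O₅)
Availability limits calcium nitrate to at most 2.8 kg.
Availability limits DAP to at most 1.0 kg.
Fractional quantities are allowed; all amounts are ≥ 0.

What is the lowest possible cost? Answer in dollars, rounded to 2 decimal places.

Set it up as a linear program. Let x1 = kg of urea, x2 = kg of calcium nitrate, x3 = kg of DAP, x4 = kg of bone meal.
Minimise 0.58x1 + 0.59x2 + 0.87x3 + 0.74x4 s.t.:
  0.01x3 ≥ 0.01   (sulfur)
  0.46x1 + 0.15x2 + 0.19x3 + 0.04x4 ≥ 0.67   (nitrogen)
  0.45x3 + 0.19x4 ≥ 0.98   (phosphorus (P₂O₅))
  x2 ≤ 2.8
  x3 ≤ 1
  x1, x2, x3, x4 ≥ 0.
At the optimum only urea, DAP, bone meal are positive (calcium nitrate = 0). There the sulfur, nitrogen, phosphorus (P₂O₅), the DAP cap constraints are tight.
Solving gives x1 = 0.8009, x3 = 1, x4 = 2.789.
Cost = 0.58·0.8009 + 0.87·1 + 0.74·2.789 = 3.3984.

$3.40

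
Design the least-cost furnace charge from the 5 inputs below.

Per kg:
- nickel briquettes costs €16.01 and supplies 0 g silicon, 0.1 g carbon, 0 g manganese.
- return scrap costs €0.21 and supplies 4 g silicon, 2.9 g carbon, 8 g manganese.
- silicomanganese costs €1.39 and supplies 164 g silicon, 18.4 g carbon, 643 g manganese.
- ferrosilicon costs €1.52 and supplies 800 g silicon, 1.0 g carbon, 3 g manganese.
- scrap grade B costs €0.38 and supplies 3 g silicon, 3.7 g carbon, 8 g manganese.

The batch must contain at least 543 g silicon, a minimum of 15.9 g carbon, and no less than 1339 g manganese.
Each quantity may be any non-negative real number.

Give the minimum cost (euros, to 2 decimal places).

€3.28

Let x1 = kg of nickel briquettes, x2 = kg of return scrap, x3 = kg of silicomanganese, x4 = kg of ferrosilicon, x5 = kg of scrap grade B.
min 16.01x1 + 0.21x2 + 1.39x3 + 1.52x4 + 0.38x5 subject to:
  4x2 + 164x3 + 800x4 + 3x5 ≥ 543   (silicon)
  0.1x1 + 2.9x2 + 18.4x3 + 1x4 + 3.7x5 ≥ 15.9   (carbon)
  8x2 + 643x3 + 3x4 + 8x5 ≥ 1339   (manganese)
  x1, x2, x3, x4, x5 ≥ 0.
At the optimum only silicomanganese, ferrosilicon are positive (nickel briquettes, return scrap, scrap grade B = 0). There the silicon and manganese constraints are tight.
Optimal quantities: silicomanganese = 2.081 kg, ferrosilicon = 0.2521 kg.
Objective = 1.39·2.081 + 1.52·0.2521 = 3.2758.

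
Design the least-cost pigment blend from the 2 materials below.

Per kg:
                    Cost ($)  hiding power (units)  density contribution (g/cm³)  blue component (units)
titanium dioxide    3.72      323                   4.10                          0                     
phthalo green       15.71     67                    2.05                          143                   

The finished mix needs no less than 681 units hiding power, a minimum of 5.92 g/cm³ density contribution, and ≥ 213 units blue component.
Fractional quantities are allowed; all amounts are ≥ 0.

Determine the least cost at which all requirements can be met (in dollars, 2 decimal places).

Treat it as an LP. Let x1 = kg of titanium dioxide, x2 = kg of phthalo green.
Minimise 3.72x1 + 15.71x2 subject to:
  323x1 + 67x2 ≥ 681   (hiding power)
  4.1x1 + 2.05x2 ≥ 5.92   (density contribution)
  143x2 ≥ 213   (blue component)
  x1, x2 ≥ 0.
Both inputs are positive at the optimum. Binding constraints: hiding power and blue component.
Optimal quantities: titanium dioxide = 1.7994 kg, phthalo green = 1.4895 kg.
Objective = 3.72·1.7994 + 15.71·1.4895 = 30.0938.

$30.09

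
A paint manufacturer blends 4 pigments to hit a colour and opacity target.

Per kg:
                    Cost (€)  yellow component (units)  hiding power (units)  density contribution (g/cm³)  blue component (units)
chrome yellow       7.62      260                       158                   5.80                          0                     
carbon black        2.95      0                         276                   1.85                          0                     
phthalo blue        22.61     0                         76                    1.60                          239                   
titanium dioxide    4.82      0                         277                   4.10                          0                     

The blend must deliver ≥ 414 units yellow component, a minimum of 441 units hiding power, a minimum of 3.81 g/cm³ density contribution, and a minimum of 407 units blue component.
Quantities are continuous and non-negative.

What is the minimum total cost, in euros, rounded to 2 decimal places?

€51.28

Set it up as a linear program. Let x1 = kg of chrome yellow, x2 = kg of carbon black, x3 = kg of phthalo blue, x4 = kg of titanium dioxide.
Minimise 7.62x1 + 2.95x2 + 22.61x3 + 4.82x4 subject to:
  260x1 ≥ 414   (yellow component)
  158x1 + 276x2 + 76x3 + 277x4 ≥ 441   (hiding power)
  5.8x1 + 1.85x2 + 1.6x3 + 4.1x4 ≥ 3.81   (density contribution)
  239x3 ≥ 407   (blue component)
  x1, x2, x3, x4 ≥ 0.
The optimal basis is {chrome yellow, carbon black, phthalo blue}; titanium dioxide drops out. The yellow component, hiding power, blue component requirements are met with equality.
Optimal quantities: chrome yellow = 1.592 kg, carbon black = 0.2174 kg, phthalo blue = 1.703 kg.
Hence cost = 7.62·1.592 + 2.95·0.2174 + 22.61·1.703 = €51.2772.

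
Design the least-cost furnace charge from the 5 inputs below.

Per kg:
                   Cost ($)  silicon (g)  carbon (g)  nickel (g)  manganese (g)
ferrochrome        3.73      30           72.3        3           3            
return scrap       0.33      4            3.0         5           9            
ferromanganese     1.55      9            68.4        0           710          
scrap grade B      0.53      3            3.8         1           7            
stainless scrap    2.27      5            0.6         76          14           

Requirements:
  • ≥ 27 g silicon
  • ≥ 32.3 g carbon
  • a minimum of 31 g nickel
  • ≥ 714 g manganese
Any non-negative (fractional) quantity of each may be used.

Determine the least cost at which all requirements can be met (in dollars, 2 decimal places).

$3.20

Treat it as an LP. Let x1 = kg of ferrochrome, x2 = kg of return scrap, x3 = kg of ferromanganese, x4 = kg of scrap grade B, x5 = kg of stainless scrap.
Minimise 3.73x1 + 0.33x2 + 1.55x3 + 0.53x4 + 2.27x5 subject to:
  30x1 + 4x2 + 9x3 + 3x4 + 5x5 ≥ 27   (silicon)
  72.3x1 + 3x2 + 68.4x3 + 3.8x4 + 0.6x5 ≥ 32.3   (carbon)
  3x1 + 5x2 + 1x4 + 76x5 ≥ 31   (nickel)
  3x1 + 9x2 + 710x3 + 7x4 + 14x5 ≥ 714   (manganese)
  x1, x2, x3, x4, x5 ≥ 0.
The cheapest feasible vertex uses only return scrap, ferromanganese, stainless scrap; ferrochrome, scrap grade B are not used. There the silicon, nickel, manganese constraints are tight.
So return scrap = 4.479 kg, ferromanganese = 0.9466 kg, stainless scrap = 0.1133 kg.
Hence cost = 0.33·4.479 + 1.55·0.9466 + 2.27·0.1133 = $3.2025.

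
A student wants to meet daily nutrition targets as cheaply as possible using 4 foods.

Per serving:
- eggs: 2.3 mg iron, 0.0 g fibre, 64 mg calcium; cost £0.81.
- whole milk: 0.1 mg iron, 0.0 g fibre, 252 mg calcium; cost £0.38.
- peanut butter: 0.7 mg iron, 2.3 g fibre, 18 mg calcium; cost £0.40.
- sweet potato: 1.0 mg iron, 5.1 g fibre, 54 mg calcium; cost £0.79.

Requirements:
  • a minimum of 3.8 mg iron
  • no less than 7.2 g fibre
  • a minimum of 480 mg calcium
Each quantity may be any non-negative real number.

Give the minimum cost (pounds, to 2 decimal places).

Let x1 = servings of eggs, x2 = servings of whole milk, x3 = servings of peanut butter, x4 = servings of sweet potato.
Minimize 0.81x1 + 0.38x2 + 0.4x3 + 0.79x4 subject to:
  2.3x1 + 0.1x2 + 0.7x3 + 1x4 ≥ 3.8   (iron)
  2.3x3 + 5.1x4 ≥ 7.2   (fibre)
  64x1 + 252x2 + 18x3 + 54x4 ≥ 480   (calcium)
  x1, x2, x3, x4 ≥ 0.
The cheapest feasible vertex uses only eggs, whole milk, peanut butter; sweet potato is not used. Binding constraints: iron, fibre, calcium.
So eggs = 0.6333 servings, whole milk = 1.52 servings, peanut butter = 3.13 servings.
Total cost: 0.81·0.6333 + 0.38·1.52 + 0.4·3.13 = 2.3426.

£2.34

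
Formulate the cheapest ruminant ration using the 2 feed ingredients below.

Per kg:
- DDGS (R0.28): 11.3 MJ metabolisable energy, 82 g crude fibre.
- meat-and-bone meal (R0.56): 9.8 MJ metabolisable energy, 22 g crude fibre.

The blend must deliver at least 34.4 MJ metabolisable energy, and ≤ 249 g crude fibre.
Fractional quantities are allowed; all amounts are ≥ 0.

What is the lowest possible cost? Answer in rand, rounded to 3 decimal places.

R0.856

Let x1 = kg of DDGS, x2 = kg of meat-and-bone meal.
Minimize 0.28x1 + 0.56x2 subject to:
  11.3x1 + 9.8x2 ≥ 34.4   (metabolisable energy)
  82x1 + 22x2 ≤ 249   (crude fibre)
  x1, x2 ≥ 0.
Both inputs are positive at the optimum. There the metabolisable energy and crude fibre constraints are tight.
Optimal quantities: DDGS = 3.033 kg, meat-and-bone meal = 0.01279 kg.
Hence cost = 0.28·3.033 + 0.56·0.01279 = R0.85640.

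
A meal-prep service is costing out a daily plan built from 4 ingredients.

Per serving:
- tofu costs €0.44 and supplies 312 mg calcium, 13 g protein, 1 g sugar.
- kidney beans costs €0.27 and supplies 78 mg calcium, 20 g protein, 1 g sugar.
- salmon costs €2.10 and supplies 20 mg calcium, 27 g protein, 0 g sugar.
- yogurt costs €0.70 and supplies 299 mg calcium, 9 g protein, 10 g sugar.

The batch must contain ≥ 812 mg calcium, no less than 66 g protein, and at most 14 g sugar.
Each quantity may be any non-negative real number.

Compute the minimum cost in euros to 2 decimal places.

Let x1 = servings of tofu, x2 = servings of kidney beans, x3 = servings of salmon, x4 = servings of yogurt.
Minimise 0.44x1 + 0.27x2 + 2.1x3 + 0.7x4 subject to:
  312x1 + 78x2 + 20x3 + 299x4 ≥ 812   (calcium)
  13x1 + 20x2 + 27x3 + 9x4 ≥ 66   (protein)
  1x1 + 1x2 + 10x4 ≤ 14   (sugar)
  x1, x2, x3, x4 ≥ 0.
At the optimum only tofu, kidney beans are positive (salmon, yogurt = 0). There the calcium and protein constraints are tight.
That vertex is x1 = 2.122, x2 = 1.92.
Hence cost = 0.44·2.122 + 0.27·1.92 = €1.4521.

€1.45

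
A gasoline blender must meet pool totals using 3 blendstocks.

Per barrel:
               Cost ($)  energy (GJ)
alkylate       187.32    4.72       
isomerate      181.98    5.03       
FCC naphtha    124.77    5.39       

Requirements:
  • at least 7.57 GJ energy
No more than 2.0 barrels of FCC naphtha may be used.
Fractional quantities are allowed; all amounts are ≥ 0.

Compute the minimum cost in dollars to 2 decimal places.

Set it up as a linear program. Let x1 = barrels of alkylate, x2 = barrels of isomerate, x3 = barrels of FCC naphtha.
Minimise 187.32x1 + 181.98x2 + 124.77x3 subject to:
  4.72x1 + 5.03x2 + 5.39x3 ≥ 7.57   (energy)
  x3 ≤ 2
  x1, x2, x3 ≥ 0.
The minimum-cost mix takes nothing from alkylate, isomerate — only FCC naphtha. Binding constraint: energy.
Optimal quantities: FCC naphtha = 1.40445 barrels.
Hence cost = 124.77·1.40445 = $175.2332.

$175.23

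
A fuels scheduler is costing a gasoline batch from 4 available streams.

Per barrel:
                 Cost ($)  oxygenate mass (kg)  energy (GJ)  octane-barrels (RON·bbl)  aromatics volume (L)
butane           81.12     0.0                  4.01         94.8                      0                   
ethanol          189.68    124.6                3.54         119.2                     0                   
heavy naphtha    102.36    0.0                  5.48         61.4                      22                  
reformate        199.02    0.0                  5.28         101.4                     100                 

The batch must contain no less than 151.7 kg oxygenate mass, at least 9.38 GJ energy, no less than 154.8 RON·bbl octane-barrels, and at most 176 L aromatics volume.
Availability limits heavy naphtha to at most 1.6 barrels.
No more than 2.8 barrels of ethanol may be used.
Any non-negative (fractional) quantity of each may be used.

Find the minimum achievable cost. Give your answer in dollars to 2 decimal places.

Let x1 = barrels of butane, x2 = barrels of ethanol, x3 = barrels of heavy naphtha, x4 = barrels of reformate.
Minimize 81.12x1 + 189.68x2 + 102.36x3 + 199.02x4 with:
  124.6x2 ≥ 151.7   (oxygenate mass)
  4.01x1 + 3.54x2 + 5.48x3 + 5.28x4 ≥ 9.38   (energy)
  94.8x1 + 119.2x2 + 61.4x3 + 101.4x4 ≥ 154.8   (octane-barrels)
  22x3 + 100x4 ≤ 176   (aromatics volume)
  x3 ≤ 1.6
  x2 ≤ 2.8
  x1, x2, x3, x4 ≥ 0.
The minimum-cost mix takes nothing from butane, reformate — only ethanol, heavy naphtha. The oxygenate mass and energy requirements are met with equality.
So ethanol = 1.2175 barrels, heavy naphtha = 0.92519 barrels.
Objective = 189.68·1.2175 + 102.36·0.92519 = 325.6378.

$325.64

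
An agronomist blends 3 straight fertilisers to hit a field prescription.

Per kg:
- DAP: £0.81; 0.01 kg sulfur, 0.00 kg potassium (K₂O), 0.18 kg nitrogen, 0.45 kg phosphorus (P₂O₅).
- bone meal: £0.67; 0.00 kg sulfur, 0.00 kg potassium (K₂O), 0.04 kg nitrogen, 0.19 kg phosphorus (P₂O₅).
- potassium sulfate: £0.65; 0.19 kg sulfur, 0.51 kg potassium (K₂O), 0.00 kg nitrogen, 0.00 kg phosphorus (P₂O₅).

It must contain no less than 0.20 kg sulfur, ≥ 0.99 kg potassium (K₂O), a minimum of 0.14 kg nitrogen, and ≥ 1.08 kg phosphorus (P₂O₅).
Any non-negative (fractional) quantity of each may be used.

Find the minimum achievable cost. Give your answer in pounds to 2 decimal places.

£3.21

This is a linear program. Let x1 = kg of DAP, x2 = kg of bone meal, x3 = kg of potassium sulfate.
Minimise 0.81x1 + 0.67x2 + 0.65x3 with:
  0.01x1 + 0.19x3 ≥ 0.2   (sulfur)
  0.51x3 ≥ 0.99   (potassium (K₂O))
  0.18x1 + 0.04x2 ≥ 0.14   (nitrogen)
  0.45x1 + 0.19x2 ≥ 1.08   (phosphorus (P₂O₅))
  x1, x2, x3 ≥ 0.
The minimum-cost mix takes nothing from bone meal — only DAP, potassium sulfate. There the potassium (K₂O) and phosphorus (P₂O₅) constraints are tight.
That vertex is x1 = 2.4, x3 = 1.941.
Objective = 0.81·2.4 + 0.65·1.941 = 3.2057.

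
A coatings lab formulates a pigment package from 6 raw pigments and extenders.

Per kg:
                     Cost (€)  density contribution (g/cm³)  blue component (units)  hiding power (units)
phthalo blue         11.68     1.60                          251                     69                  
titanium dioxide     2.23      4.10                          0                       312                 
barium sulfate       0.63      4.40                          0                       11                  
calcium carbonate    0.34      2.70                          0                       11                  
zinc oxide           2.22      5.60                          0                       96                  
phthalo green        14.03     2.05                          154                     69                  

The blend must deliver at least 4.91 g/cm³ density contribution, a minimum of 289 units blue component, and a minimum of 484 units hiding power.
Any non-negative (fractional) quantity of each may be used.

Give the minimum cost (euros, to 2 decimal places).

Set it up as a linear program. Let x1 = kg of phthalo blue, x2 = kg of titanium dioxide, x3 = kg of barium sulfate, x4 = kg of calcium carbonate, x5 = kg of zinc oxide, x6 = kg of phthalo green.
Minimize 11.68x1 + 2.23x2 + 0.63x3 + 0.34x4 + 2.22x5 + 14.03x6 s.t.:
  1.6x1 + 4.1x2 + 4.4x3 + 2.7x4 + 5.6x5 + 2.05x6 ≥ 4.91   (density contribution)
  251x1 + 154x6 ≥ 289   (blue component)
  69x1 + 312x2 + 11x3 + 11x4 + 96x5 + 69x6 ≥ 484   (hiding power)
  x1, x2, x3, x4, x5, x6 ≥ 0.
At the optimum only phthalo blue, titanium dioxide are positive (barium sulfate, calcium carbonate, zinc oxide, phthalo green = 0). Binding constraints: blue component and hiding power.
Solving gives x1 = 1.151, x2 = 1.297.
Total cost: 11.68·1.151 + 2.23·1.297 = 16.3360.

€16.34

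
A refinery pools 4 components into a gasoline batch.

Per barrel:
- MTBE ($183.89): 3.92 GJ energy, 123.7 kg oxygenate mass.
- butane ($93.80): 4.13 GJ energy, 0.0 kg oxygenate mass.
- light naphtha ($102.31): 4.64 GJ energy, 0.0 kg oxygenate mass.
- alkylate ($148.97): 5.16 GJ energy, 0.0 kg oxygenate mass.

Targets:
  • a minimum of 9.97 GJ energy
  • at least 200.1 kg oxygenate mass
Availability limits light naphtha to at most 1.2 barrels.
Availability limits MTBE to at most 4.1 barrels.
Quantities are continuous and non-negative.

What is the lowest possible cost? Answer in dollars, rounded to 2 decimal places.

Let x1 = barrels of MTBE, x2 = barrels of butane, x3 = barrels of light naphtha, x4 = barrels of alkylate.
min 183.89x1 + 93.8x2 + 102.31x3 + 148.97x4 s.t.:
  3.92x1 + 4.13x2 + 4.64x3 + 5.16x4 ≥ 9.97   (energy)
  123.7x1 ≥ 200.1   (oxygenate mass)
  x3 ≤ 1.2
  x1 ≤ 4.1
  x1, x2, x3, x4 ≥ 0.
The minimum-cost mix takes nothing from butane, alkylate — only MTBE, light naphtha. Binding constraints: energy and oxygenate mass.
So MTBE = 1.6176 barrels, light naphtha = 0.78209 barrels.
Cost = 183.89·1.6176 + 102.31·0.78209 = 377.4761.

$377.48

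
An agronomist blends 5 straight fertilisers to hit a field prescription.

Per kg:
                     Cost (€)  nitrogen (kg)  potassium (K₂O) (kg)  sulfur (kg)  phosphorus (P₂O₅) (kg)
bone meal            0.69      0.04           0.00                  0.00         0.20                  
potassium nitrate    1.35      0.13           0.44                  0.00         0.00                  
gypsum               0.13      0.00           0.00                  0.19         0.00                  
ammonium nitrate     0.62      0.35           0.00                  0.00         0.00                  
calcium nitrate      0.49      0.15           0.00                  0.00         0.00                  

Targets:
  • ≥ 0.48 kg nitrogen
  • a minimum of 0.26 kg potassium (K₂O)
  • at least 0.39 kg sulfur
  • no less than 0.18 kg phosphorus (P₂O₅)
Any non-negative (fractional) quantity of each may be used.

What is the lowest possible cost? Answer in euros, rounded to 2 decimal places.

€2.34

Set it up as a linear program. Let x1 = kg of bone meal, x2 = kg of potassium nitrate, x3 = kg of gypsum, x4 = kg of ammonium nitrate, x5 = kg of calcium nitrate.
Minimise 0.69x1 + 1.35x2 + 0.13x3 + 0.62x4 + 0.49x5 s.t.:
  0.04x1 + 0.13x2 + 0.35x4 + 0.15x5 ≥ 0.48   (nitrogen)
  0.44x2 ≥ 0.26   (potassium (K₂O))
  0.19x3 ≥ 0.39   (sulfur)
  0.2x1 ≥ 0.18   (phosphorus (P₂O₅))
  x1, x2, x3, x4, x5 ≥ 0.
The optimal basis is {bone meal, potassium nitrate, gypsum, ammonium nitrate}; calcium nitrate drops out. Binding constraints: nitrogen, potassium (K₂O), sulfur, phosphorus (P₂O₅).
That vertex is x1 = 0.9, x2 = 0.5909, x3 = 2.053, x4 = 1.049.
Total cost: 0.69·0.9 + 1.35·0.5909 + 0.13·2.053 + 0.62·1.049 = 2.3360.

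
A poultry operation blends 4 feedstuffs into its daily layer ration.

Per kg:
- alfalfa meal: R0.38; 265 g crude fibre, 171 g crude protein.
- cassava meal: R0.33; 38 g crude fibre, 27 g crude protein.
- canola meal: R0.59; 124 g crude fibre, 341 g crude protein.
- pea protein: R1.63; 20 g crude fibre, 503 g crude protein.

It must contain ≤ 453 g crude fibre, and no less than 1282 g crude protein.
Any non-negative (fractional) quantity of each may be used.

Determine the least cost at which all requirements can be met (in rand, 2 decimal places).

Treat it as an LP. Let x1 = kg of alfalfa meal, x2 = kg of cassava meal, x3 = kg of canola meal, x4 = kg of pea protein.
Minimise 0.38x1 + 0.33x2 + 0.59x3 + 1.63x4 with:
  265x1 + 38x2 + 124x3 + 20x4 ≤ 453   (crude fibre)
  171x1 + 27x2 + 341x3 + 503x4 ≥ 1282   (crude protein)
  x1, x2, x3, x4 ≥ 0.
The cheapest feasible vertex uses only canola meal, pea protein; alfalfa meal, cassava meal are not used. Binding constraints: crude fibre and crude protein.
Solving gives x3 = 3.64, x4 = 0.08092.
Objective = 0.59·3.64 + 1.63·0.08092 = 2.2795.

R2.28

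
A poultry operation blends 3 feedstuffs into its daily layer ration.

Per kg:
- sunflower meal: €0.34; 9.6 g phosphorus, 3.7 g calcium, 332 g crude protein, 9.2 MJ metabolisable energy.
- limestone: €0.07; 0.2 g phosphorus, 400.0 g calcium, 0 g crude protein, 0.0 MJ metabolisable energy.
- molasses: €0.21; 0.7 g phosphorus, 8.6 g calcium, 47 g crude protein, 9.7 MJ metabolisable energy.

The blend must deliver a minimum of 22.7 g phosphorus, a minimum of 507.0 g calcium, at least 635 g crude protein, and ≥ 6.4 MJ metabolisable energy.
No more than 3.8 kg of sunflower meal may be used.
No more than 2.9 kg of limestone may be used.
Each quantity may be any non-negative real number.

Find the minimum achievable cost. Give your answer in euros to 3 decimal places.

€0.882

Set it up as a linear program. Let x1 = kg of sunflower meal, x2 = kg of limestone, x3 = kg of molasses.
Minimise 0.34x1 + 0.07x2 + 0.21x3 subject to:
  9.6x1 + 0.2x2 + 0.7x3 ≥ 22.7   (phosphorus)
  3.7x1 + 400x2 + 8.6x3 ≥ 507   (calcium)
  332x1 + 47x3 ≥ 635   (crude protein)
  9.2x1 + 9.7x3 ≥ 6.4   (metabolisable energy)
  x1 ≤ 3.8
  x2 ≤ 2.9
  x1, x2, x3 ≥ 0.
The optimal basis is {sunflower meal, limestone}; molasses drops out. Binding constraints: phosphorus and calcium.
Solving gives x1 = 2.339, x2 = 1.246.
Total cost: 0.34·2.339 + 0.07·1.246 = 0.88248.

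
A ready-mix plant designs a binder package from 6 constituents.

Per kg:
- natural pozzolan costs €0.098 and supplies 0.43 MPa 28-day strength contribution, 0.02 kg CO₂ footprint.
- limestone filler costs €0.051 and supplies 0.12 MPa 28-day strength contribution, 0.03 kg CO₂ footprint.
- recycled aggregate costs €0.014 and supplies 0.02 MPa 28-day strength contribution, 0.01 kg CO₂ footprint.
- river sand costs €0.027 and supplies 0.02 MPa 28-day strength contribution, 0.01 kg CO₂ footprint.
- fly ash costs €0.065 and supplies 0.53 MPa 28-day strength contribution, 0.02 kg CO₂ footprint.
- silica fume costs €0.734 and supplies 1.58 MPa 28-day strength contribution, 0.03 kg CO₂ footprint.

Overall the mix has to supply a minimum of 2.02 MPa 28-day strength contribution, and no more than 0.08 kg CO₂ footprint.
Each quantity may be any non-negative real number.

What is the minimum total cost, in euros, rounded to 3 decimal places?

€0.248

Let x1 = kg of natural pozzolan, x2 = kg of limestone filler, x3 = kg of recycled aggregate, x4 = kg of river sand, x5 = kg of fly ash, x6 = kg of silica fume.
Minimise 0.098x1 + 0.051x2 + 0.014x3 + 0.027x4 + 0.065x5 + 0.734x6 subject to:
  0.43x1 + 0.12x2 + 0.02x3 + 0.02x4 + 0.53x5 + 1.58x6 ≥ 2.02   (28-day strength contribution)
  0.02x1 + 0.03x2 + 0.01x3 + 0.01x4 + 0.02x5 + 0.03x6 ≤ 0.08   (CO₂ footprint)
  x1, x2, x3, x4, x5, x6 ≥ 0.
The minimum-cost mix takes nothing from natural pozzolan, limestone filler, recycled aggregate, river sand, silica fume — only fly ash. The 28-day strength contribution requirement is met with equality.
So fly ash = 3.811 kg.
Objective = 0.065·3.811 = 0.24772.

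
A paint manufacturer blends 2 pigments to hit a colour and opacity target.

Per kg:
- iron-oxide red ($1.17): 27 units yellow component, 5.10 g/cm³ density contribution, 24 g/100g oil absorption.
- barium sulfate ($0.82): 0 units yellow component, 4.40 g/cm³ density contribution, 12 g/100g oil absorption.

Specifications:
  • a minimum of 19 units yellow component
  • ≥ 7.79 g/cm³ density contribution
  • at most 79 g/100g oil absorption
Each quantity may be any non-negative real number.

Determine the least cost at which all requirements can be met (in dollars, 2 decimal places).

$1.61

Let x1 = kg of iron-oxide red, x2 = kg of barium sulfate.
min 1.17x1 + 0.82x2 s.t.:
  27x1 ≥ 19   (yellow component)
  5.1x1 + 4.4x2 ≥ 7.79   (density contribution)
  24x1 + 12x2 ≤ 79   (oil absorption)
  x1, x2 ≥ 0.
Both inputs are positive at the optimum. The yellow component and density contribution requirements are met with equality.
Solving gives x1 = 0.7037, x2 = 0.9548.
Objective = 1.17·0.7037 + 0.82·0.9548 = 1.6063.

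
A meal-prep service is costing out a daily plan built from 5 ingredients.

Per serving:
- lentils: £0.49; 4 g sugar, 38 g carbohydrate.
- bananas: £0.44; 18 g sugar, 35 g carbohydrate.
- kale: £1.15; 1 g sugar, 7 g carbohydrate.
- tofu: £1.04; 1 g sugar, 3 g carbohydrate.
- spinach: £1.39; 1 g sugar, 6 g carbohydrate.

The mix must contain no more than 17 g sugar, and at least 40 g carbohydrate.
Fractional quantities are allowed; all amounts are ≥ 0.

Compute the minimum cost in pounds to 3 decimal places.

Let x1 = servings of lentils, x2 = servings of bananas, x3 = servings of kale, x4 = servings of tofu, x5 = servings of spinach.
min 0.49x1 + 0.44x2 + 1.15x3 + 1.04x4 + 1.39x5 s.t.:
  4x1 + 18x2 + 1x3 + 1x4 + 1x5 ≤ 17   (sugar)
  38x1 + 35x2 + 7x3 + 3x4 + 6x5 ≥ 40   (carbohydrate)
  x1, x2, x3, x4, x5 ≥ 0.
The cheapest feasible vertex uses only lentils, bananas; kale, tofu, spinach are not used. There the sugar and carbohydrate constraints are tight.
Optimal quantities: lentils = 0.2298 servings, bananas = 0.8934 servings.
Cost = 0.49·0.2298 + 0.44·0.8934 = 0.50570.

£0.506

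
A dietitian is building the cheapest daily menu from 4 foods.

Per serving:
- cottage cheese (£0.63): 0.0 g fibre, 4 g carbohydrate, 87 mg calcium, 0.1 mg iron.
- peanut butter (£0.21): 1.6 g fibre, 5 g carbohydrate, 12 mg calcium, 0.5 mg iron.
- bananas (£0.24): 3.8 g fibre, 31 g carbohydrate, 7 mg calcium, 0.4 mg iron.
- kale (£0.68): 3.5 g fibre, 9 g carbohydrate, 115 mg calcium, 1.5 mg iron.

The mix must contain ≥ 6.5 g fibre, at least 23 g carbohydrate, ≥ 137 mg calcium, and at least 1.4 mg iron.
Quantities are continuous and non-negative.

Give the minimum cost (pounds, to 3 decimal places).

This is a linear program. Let x1 = servings of cottage cheese, x2 = servings of peanut butter, x3 = servings of bananas, x4 = servings of kale.
Minimise 0.63x1 + 0.21x2 + 0.24x3 + 0.68x4 subject to:
  1.6x2 + 3.8x3 + 3.5x4 ≥ 6.5   (fibre)
  4x1 + 5x2 + 31x3 + 9x4 ≥ 23   (carbohydrate)
  87x1 + 12x2 + 7x3 + 115x4 ≥ 137   (calcium)
  0.1x1 + 0.5x2 + 0.4x3 + 1.5x4 ≥ 1.4   (iron)
  x1, x2, x3, x4 ≥ 0.
At the optimum only bananas, kale are positive (cottage cheese, peanut butter = 0). There the fibre and calcium constraints are tight.
That vertex is x3 = 0.6497, x4 = 1.152.
Hence cost = 0.24·0.6497 + 0.68·1.152 = £0.93929.

£0.939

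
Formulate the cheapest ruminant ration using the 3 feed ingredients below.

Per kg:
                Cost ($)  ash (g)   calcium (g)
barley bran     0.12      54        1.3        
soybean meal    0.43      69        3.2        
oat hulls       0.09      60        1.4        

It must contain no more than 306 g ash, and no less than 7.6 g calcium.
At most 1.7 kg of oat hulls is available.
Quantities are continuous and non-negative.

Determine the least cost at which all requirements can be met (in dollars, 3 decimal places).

$0.662

This is a linear program. Let x1 = kg of barley bran, x2 = kg of soybean meal, x3 = kg of oat hulls.
Minimise 0.12x1 + 0.43x2 + 0.09x3 s.t.:
  54x1 + 69x2 + 60x3 ≤ 306   (ash)
  1.3x1 + 3.2x2 + 1.4x3 ≥ 7.6   (calcium)
  x3 ≤ 1.7
  x1, x2, x3 ≥ 0.
All 3 inputs are positive at the optimum. There the ash, calcium, the oat hulls cap constraints are tight.
So barley bran = 3.521 kg, soybean meal = 0.2007 kg, oat hulls = 1.7 kg.
Objective = 0.12·3.521 + 0.43·0.2007 + 0.09·1.7 = 0.66182.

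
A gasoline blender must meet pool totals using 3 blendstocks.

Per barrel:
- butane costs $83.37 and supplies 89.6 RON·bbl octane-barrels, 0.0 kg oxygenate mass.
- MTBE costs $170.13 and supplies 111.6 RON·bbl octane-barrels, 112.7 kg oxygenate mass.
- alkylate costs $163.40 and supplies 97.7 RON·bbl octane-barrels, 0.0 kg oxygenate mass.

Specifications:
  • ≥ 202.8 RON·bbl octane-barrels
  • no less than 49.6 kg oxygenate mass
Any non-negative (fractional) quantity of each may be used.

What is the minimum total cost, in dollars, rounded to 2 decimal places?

$217.87

Set it up as a linear program. Let x1 = barrels of butane, x2 = barrels of MTBE, x3 = barrels of alkylate.
Minimize 83.37x1 + 170.13x2 + 163.4x3 with:
  89.6x1 + 111.6x2 + 97.7x3 ≥ 202.8   (octane-barrels)
  112.7x2 ≥ 49.6   (oxygenate mass)
  x1, x2, x3 ≥ 0.
At the optimum only butane, MTBE are positive (alkylate = 0). Binding constraints: octane-barrels and oxygenate mass.
So butane = 1.7152 barrels, MTBE = 0.44011 barrels.
Objective = 83.37·1.7152 + 170.13·0.44011 = 217.8721.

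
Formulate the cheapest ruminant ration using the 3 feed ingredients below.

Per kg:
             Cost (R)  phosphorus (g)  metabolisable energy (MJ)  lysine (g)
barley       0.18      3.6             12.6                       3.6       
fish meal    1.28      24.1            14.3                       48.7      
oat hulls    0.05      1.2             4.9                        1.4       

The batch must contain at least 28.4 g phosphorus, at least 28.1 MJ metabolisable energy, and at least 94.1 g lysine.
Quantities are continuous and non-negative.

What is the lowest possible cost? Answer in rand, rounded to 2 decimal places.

R2.47

Let x1 = kg of barley, x2 = kg of fish meal, x3 = kg of oat hulls.
Minimize 0.18x1 + 1.28x2 + 0.05x3 with:
  3.6x1 + 24.1x2 + 1.2x3 ≥ 28.4   (phosphorus)
  12.6x1 + 14.3x2 + 4.9x3 ≥ 28.1   (metabolisable energy)
  3.6x1 + 48.7x2 + 1.4x3 ≥ 94.1   (lysine)
  x1, x2, x3 ≥ 0.
At the optimum only fish meal, oat hulls are positive (barley = 0). The metabolisable energy and lysine requirements are met with equality.
That vertex is x2 = 1.929, x3 = 0.1045.
Cost = 1.28·1.929 + 0.05·0.1045 = 2.4743.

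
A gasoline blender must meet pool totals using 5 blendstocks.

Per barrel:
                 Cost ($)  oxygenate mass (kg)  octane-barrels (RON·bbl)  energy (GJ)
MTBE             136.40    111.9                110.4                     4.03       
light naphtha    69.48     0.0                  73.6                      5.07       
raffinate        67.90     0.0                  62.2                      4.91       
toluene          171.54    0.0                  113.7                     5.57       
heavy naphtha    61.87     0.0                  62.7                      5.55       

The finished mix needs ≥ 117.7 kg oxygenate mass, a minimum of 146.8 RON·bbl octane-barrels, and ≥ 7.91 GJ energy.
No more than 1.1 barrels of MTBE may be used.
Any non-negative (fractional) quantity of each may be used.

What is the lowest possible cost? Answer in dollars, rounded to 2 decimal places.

Let x1 = barrels of MTBE, x2 = barrels of light naphtha, x3 = barrels of raffinate, x4 = barrels of toluene, x5 = barrels of heavy naphtha.
min 136.4x1 + 69.48x2 + 67.9x3 + 171.54x4 + 61.87x5 s.t.:
  111.9x1 ≥ 117.7   (oxygenate mass)
  110.4x1 + 73.6x2 + 62.2x3 + 113.7x4 + 62.7x5 ≥ 146.8   (octane-barrels)
  4.03x1 + 5.07x2 + 4.91x3 + 5.57x4 + 5.55x5 ≥ 7.91   (energy)
  x1 ≤ 1.1
  x1, x2, x3, x4, x5 ≥ 0.
The cheapest feasible vertex uses only MTBE, heavy naphtha; light naphtha, raffinate, toluene are not used. Binding constraints: oxygenate mass and energy.
Solving gives x1 = 1.0518, x5 = 0.66146.
Cost = 136.4·1.0518 + 61.87·0.66146 = 184.3901.

$184.39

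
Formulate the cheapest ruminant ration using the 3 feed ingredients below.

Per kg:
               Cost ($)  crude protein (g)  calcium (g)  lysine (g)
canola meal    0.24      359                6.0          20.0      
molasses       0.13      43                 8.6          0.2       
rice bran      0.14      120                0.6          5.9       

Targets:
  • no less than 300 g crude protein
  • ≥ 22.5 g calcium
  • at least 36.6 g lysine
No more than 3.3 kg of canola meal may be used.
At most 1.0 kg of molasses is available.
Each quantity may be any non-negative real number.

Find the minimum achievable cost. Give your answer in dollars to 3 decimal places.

Set it up as a linear program. Let x1 = kg of canola meal, x2 = kg of molasses, x3 = kg of rice bran.
min 0.24x1 + 0.13x2 + 0.14x3 with:
  359x1 + 43x2 + 120x3 ≥ 300   (crude protein)
  6x1 + 8.6x2 + 0.6x3 ≥ 22.5   (calcium)
  20x1 + 0.2x2 + 5.9x3 ≥ 36.6   (lysine)
  x1 ≤ 3.3
  x2 ≤ 1
  x1, x2, x3 ≥ 0.
The minimum-cost mix takes nothing from rice bran — only canola meal, molasses. There the calcium and the molasses cap constraints are tight.
Optimal quantities: canola meal = 2.317 kg, molasses = 1 kg.
Objective = 0.24·2.317 + 0.13·1 = 0.68608.

$0.686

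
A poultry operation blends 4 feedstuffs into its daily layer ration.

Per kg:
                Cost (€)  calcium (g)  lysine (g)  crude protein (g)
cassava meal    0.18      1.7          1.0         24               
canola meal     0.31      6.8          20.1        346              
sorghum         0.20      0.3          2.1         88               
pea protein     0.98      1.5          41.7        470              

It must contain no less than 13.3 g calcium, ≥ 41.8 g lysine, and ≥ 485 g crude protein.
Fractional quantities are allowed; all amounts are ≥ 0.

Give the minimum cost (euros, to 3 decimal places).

Treat it as an LP. Let x1 = kg of cassava meal, x2 = kg of canola meal, x3 = kg of sorghum, x4 = kg of pea protein.
Minimize 0.18x1 + 0.31x2 + 0.2x3 + 0.98x4 s.t.:
  1.7x1 + 6.8x2 + 0.3x3 + 1.5x4 ≥ 13.3   (calcium)
  1x1 + 20.1x2 + 2.1x3 + 41.7x4 ≥ 41.8   (lysine)
  24x1 + 346x2 + 88x3 + 470x4 ≥ 485   (crude protein)
  x1, x2, x3, x4 ≥ 0.
The minimum-cost mix takes nothing from cassava meal, sorghum, pea protein — only canola meal. Binding constraint: lysine.
Optimal quantities: canola meal = 2.08 kg.
Total cost: 0.31·2.08 = 0.64480.

€0.645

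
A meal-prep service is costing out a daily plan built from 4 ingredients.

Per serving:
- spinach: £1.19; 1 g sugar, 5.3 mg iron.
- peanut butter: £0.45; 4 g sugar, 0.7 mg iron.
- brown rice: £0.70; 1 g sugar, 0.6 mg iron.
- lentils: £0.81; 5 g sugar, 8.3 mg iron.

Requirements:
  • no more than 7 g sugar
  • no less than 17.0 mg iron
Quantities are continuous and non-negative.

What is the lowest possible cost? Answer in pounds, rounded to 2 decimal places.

Let x1 = servings of spinach, x2 = servings of peanut butter, x3 = servings of brown rice, x4 = servings of lentils.
min 1.19x1 + 0.45x2 + 0.7x3 + 0.81x4 subject to:
  1x1 + 4x2 + 1x3 + 5x4 ≤ 7   (sugar)
  5.3x1 + 0.7x2 + 0.6x3 + 8.3x4 ≥ 17   (iron)
  x1, x2, x3, x4 ≥ 0.
At the optimum only spinach, lentils are positive (peanut butter, brown rice = 0). Binding constraints: sugar and iron.
That vertex is x1 = 1.478, x4 = 1.104.
Hence cost = 1.19·1.478 + 0.81·1.104 = £2.6531.

£2.65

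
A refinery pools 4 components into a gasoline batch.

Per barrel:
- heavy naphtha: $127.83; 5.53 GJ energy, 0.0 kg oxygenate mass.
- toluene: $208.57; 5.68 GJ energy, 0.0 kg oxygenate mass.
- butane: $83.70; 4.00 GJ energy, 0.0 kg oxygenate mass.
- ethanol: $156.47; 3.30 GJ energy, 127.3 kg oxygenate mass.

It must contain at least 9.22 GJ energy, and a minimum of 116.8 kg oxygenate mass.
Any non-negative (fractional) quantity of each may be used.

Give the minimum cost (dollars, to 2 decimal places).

Let x1 = barrels of heavy naphtha, x2 = barrels of toluene, x3 = barrels of butane, x4 = barrels of ethanol.
Minimize 127.83x1 + 208.57x2 + 83.7x3 + 156.47x4 subject to:
  5.53x1 + 5.68x2 + 4x3 + 3.3x4 ≥ 9.22   (energy)
  127.3x4 ≥ 116.8   (oxygenate mass)
  x1, x2, x3, x4 ≥ 0.
The cheapest feasible vertex uses only butane, ethanol; heavy naphtha, toluene are not used. The energy and oxygenate mass requirements are met with equality.
Solving gives x3 = 1.54805, x4 = 0.917518.
Hence cost = 83.7·1.54805 + 156.47·0.917518 = $273.1358.

$273.14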